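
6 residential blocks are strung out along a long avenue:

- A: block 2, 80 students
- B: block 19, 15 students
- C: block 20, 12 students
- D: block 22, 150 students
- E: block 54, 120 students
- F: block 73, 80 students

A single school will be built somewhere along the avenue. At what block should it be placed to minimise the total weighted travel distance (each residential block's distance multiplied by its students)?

For a sum of weighted absolute distances on a line, the optimum is the weighted median (not the mean). Total weight W = 457; half-weight = 228.5.
Sort by position and accumulate weight:
  block 2 (A, w=80) → cum 80
  block 19 (B, w=15) → cum 95
  block 20 (C, w=12) → cum 107
  block 22 (D, w=150) → cum 257  ≥ 228.5 → median here
  block 54 (E, w=120) → cum 377
  block 73 (F, w=80) → cum 457
Optimal location: block 22.

x = 22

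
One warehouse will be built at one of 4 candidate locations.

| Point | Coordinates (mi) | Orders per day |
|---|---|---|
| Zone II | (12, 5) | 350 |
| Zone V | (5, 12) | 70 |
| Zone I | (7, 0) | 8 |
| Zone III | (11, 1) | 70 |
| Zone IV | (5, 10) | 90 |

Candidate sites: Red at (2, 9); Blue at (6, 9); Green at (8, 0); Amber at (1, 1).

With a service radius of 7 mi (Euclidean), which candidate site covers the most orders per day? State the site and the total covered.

Green, covering 428

Coverage radius r = 7 mi; a point is covered iff (Δx)²+(Δy)² ≤ 7² = 49.
  Red (2, 9): covers {Zone V, Zone IV} → 160
  Blue (6, 9): covers {Zone V, Zone IV} → 160
  Green (8, 0): covers {Zone II, Zone I, Zone III} → 428
  Amber (1, 1): covers {Zone I} → 8
Maximum coverage at Green: 428 orders per day.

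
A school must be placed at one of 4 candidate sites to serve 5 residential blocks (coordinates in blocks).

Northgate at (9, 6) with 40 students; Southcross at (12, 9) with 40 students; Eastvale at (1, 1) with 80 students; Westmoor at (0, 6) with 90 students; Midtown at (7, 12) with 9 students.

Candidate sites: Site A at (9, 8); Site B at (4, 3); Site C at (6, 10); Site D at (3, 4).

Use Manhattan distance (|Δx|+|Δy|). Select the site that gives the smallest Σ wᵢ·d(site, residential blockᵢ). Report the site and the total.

Site D, total 1838 blocks

Total weighted distance at each candidate:
  Site A (9, 8): total = 2484
  Site B (4, 3): total = 2018
  Site C (6, 10): total = 2607
  Site D (3, 4): total = 1838
Minimum is at Site D with total 1838 blocks.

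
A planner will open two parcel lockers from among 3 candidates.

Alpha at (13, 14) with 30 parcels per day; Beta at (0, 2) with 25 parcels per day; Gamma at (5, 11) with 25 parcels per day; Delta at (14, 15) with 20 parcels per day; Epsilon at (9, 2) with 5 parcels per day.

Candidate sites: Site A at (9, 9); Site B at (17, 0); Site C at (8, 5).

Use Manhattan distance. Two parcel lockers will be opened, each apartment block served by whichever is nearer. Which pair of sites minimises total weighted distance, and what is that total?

Evaluate every pair (each demand assigned to the nearer of the two):
  {Site A, Site C}: total = 935
  {Site A, Site B}: total = 1075
  {Site B, Site C}: total = 1260
Best pair: {Site A, Site C} with total 935.

{Site A, Site C}, total 935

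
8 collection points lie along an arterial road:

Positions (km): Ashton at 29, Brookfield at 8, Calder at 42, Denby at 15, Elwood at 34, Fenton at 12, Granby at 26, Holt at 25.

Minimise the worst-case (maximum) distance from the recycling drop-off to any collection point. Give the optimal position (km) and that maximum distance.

location 25, max distance 17

The 1-center on a line is the midpoint of the two extreme points: leftmost at 8, rightmost at 42.
Optimal location = (8 + 42)/2 = 25; maximum distance = (42 − 8)/2 = 17.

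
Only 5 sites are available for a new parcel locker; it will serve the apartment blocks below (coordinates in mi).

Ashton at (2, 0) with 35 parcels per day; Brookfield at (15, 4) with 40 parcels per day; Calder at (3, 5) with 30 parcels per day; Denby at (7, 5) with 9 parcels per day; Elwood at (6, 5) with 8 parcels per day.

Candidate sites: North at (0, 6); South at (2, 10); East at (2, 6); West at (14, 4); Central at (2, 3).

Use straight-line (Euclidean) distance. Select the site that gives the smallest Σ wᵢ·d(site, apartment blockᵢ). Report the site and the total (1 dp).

Total weighted distance at each candidate:
  North (0, 6): total = 1033.8
  South (2, 10): total = 1190.5
  East (2, 6): total = 857.4
  West (14, 4): total = 942.2
  Central (2, 3): total = 777.9
Minimum is at Central with total 777.9 mi.

Central, total 777.9 mi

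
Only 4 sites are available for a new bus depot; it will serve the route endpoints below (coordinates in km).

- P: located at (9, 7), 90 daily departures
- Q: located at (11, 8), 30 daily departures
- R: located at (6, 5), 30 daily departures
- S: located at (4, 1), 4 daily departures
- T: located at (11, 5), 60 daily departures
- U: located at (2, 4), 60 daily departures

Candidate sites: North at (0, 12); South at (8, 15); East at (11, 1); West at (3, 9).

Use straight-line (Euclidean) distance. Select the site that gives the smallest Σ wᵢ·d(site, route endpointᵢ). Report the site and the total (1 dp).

East, total 1808.5 km

Total weighted distance at each candidate:
  North (0, 12): total = 2878.2
  South (8, 15): total = 2696.5
  East (11, 1): total = 1808.5
  West (3, 9): total = 1835.9
Minimum is at East with total 1808.5 km.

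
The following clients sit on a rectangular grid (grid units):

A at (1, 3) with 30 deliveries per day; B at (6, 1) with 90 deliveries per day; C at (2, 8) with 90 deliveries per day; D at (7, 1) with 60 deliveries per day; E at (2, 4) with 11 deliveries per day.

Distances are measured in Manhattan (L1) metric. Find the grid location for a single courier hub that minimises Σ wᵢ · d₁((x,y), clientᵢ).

Manhattan distance separates: Σwᵢ(|x−xᵢ|+|y−yᵢ|) = Σwᵢ|x−xᵢ| + Σwᵢ|y−yᵢ|, so x and y are optimised independently as 1-D weighted medians.
Total weight W = 281; half = 140.5.
x-coordinate, sorted with cumulative weight:
  x=1 (A, w=30) cum 30
  x=2 (C, w=90) cum 120
  x=2 (E, w=11) cum 131
  x=6 (B, w=90) cum 221  ← median
  x=7 (D, w=60) cum 281
⇒ x* = 6
y-coordinate, sorted with cumulative weight:
  y=1 (B, w=90) cum 90
  y=1 (D, w=60) cum 150  ← median
  y=3 (A, w=30) cum 180
  y=4 (E, w=11) cum 191
  y=8 (C, w=90) cum 281
⇒ y* = 1

(6, 1)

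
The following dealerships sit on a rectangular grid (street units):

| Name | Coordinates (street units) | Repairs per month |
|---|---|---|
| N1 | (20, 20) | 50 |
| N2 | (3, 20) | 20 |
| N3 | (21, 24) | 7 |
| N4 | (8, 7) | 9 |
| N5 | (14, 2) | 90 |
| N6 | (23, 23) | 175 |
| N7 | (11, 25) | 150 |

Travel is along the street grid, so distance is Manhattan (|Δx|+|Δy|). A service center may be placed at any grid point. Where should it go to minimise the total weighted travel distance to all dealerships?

(14, 23)

Manhattan distance separates: Σwᵢ(|x−xᵢ|+|y−yᵢ|) = Σwᵢ|x−xᵢ| + Σwᵢ|y−yᵢ|, so x and y are optimised independently as 1-D weighted medians.
Total weight W = 501; half = 250.5.
x-coordinate, sorted with cumulative weight:
  x=3 (N2, w=20) cum 20
  x=8 (N4, w=9) cum 29
  x=11 (N7, w=150) cum 179
  x=14 (N5, w=90) cum 269  ← median
  x=20 (N1, w=50) cum 319
  x=21 (N3, w=7) cum 326
  x=23 (N6, w=175) cum 501
⇒ x* = 14
y-coordinate, sorted with cumulative weight:
  y=2 (N5, w=90) cum 90
  y=7 (N4, w=9) cum 99
  y=20 (N1, w=50) cum 149
  y=20 (N2, w=20) cum 169
  y=23 (N6, w=175) cum 344  ← median
  y=24 (N3, w=7) cum 351
  y=25 (N7, w=150) cum 501
⇒ y* = 23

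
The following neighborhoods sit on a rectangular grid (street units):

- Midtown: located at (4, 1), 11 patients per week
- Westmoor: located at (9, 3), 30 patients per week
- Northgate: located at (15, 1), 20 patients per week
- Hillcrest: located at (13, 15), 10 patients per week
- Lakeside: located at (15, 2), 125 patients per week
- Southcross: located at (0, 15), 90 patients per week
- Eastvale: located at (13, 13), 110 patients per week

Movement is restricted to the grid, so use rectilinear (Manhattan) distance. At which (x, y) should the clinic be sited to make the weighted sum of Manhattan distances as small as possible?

Manhattan distance separates: Σwᵢ(|x−xᵢ|+|y−yᵢ|) = Σwᵢ|x−xᵢ| + Σwᵢ|y−yᵢ|, so x and y are optimised independently as 1-D weighted medians.
Total weight W = 396; half = 198.
x-coordinate, sorted with cumulative weight:
  x=0 (Southcross, w=90) cum 90
  x=4 (Midtown, w=11) cum 101
  x=9 (Westmoor, w=30) cum 131
  x=13 (Hillcrest, w=10) cum 141
  x=13 (Eastvale, w=110) cum 251  ← median
  x=15 (Northgate, w=20) cum 271
  x=15 (Lakeside, w=125) cum 396
⇒ x* = 13
y-coordinate, sorted with cumulative weight:
  y=1 (Midtown, w=11) cum 11
  y=1 (Northgate, w=20) cum 31
  y=2 (Lakeside, w=125) cum 156
  y=3 (Westmoor, w=30) cum 186
  y=13 (Eastvale, w=110) cum 296  ← median
  y=15 (Hillcrest, w=10) cum 306
  y=15 (Southcross, w=90) cum 396
⇒ y* = 13

(13, 13)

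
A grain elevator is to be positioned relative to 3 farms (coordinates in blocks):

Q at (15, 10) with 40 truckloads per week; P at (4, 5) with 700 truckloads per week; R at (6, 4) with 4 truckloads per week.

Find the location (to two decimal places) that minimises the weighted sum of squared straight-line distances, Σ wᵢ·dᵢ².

The minimiser of Σwᵢ‖p−pᵢ‖² is the weighted centroid p* = (Σwᵢpᵢ)/(Σwᵢ).
Σwᵢ = 744.
Σwᵢxᵢ = 40·15 + 700·4 + 4·6 = 3424.
Σwᵢyᵢ = 40·10 + 700·5 + 4·4 = 3916.
x* = 3424/744 = 4.60, y* = 3916/744 = 5.26.

(4.60, 5.26)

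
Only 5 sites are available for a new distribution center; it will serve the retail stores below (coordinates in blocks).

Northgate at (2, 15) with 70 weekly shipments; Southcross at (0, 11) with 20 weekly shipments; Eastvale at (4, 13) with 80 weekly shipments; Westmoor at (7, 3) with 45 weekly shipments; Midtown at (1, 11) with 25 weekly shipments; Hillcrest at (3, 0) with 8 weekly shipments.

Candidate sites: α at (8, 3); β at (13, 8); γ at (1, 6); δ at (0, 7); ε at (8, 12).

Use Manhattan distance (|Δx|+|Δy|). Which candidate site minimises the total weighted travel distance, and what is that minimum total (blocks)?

Total weighted distance at each candidate:
  α (8, 3): total = 3184
  β (13, 8): total = 3714
  γ (1, 6): total = 2214
  δ (0, 7): total = 2280
  ε (8, 12): total = 1996
Minimum is at ε with total 1996 blocks.

ε, total 1996 blocks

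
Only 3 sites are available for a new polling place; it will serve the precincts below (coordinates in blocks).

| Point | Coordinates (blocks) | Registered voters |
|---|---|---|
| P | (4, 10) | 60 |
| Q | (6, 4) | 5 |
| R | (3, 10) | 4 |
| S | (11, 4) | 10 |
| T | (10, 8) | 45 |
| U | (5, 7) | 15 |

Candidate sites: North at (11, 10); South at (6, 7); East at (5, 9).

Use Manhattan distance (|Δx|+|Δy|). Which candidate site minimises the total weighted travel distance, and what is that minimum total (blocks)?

East, total 572 blocks

Total weighted distance at each candidate:
  North (11, 10): total = 837
  South (6, 7): total = 659
  East (5, 9): total = 572
Minimum is at East with total 572 blocks.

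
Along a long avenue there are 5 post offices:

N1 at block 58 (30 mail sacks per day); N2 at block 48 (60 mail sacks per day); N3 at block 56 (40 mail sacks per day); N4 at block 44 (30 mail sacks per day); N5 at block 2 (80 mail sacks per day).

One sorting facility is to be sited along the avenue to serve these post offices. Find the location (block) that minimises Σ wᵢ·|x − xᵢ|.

For a sum of weighted absolute distances on a line, the optimum is the weighted median (not the mean). Total weight W = 240; half-weight = 120.
Sort by position and accumulate weight:
  block 2 (N5, w=80) → cum 80
  block 44 (N4, w=30) → cum 110
  block 48 (N2, w=60) → cum 170  ≥ 120 → median here
  block 56 (N3, w=40) → cum 210
  block 58 (N1, w=30) → cum 240
Optimal location: block 48.

x = 48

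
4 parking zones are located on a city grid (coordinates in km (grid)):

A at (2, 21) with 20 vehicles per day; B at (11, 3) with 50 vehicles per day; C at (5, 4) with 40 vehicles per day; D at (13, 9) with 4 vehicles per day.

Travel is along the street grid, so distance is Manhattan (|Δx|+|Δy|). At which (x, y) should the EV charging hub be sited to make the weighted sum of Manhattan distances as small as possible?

(5, 4)

Manhattan distance separates: Σwᵢ(|x−xᵢ|+|y−yᵢ|) = Σwᵢ|x−xᵢ| + Σwᵢ|y−yᵢ|, so x and y are optimised independently as 1-D weighted medians.
Total weight W = 114; half = 57.
x-coordinate, sorted with cumulative weight:
  x=2 (A, w=20) cum 20
  x=5 (C, w=40) cum 60  ← median
  x=11 (B, w=50) cum 110
  x=13 (D, w=4) cum 114
⇒ x* = 5
y-coordinate, sorted with cumulative weight:
  y=3 (B, w=50) cum 50
  y=4 (C, w=40) cum 90  ← median
  y=9 (D, w=4) cum 94
  y=21 (A, w=20) cum 114
⇒ y* = 4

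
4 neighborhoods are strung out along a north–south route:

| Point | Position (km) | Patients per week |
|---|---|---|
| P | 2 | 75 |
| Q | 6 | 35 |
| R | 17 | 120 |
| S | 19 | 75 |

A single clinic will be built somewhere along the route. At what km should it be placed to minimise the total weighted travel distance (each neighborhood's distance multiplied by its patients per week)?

x = 17

For a sum of weighted absolute distances on a line, the optimum is the weighted median (not the mean). Total weight W = 305; half-weight = 152.5.
Sort by position and accumulate weight:
  km 2 (P, w=75) → cum 75
  km 6 (Q, w=35) → cum 110
  km 17 (R, w=120) → cum 230  ≥ 152.5 → median here
  km 19 (S, w=75) → cum 305
Optimal location: km 17.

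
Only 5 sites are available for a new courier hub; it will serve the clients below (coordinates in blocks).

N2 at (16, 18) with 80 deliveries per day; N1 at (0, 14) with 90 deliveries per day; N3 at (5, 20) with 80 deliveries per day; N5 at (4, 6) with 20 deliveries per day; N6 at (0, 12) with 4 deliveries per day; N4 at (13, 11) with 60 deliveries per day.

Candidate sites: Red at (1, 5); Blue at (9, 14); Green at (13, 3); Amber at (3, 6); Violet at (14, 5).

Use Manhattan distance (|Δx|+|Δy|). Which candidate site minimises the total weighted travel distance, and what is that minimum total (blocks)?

Blue, total 3214 blocks

Total weighted distance at each candidate:
  Red (1, 5): total = 5852
  Blue (9, 14): total = 3214
  Green (13, 3): total = 6408
  Amber (3, 6): total = 5226
  Violet (14, 5): total = 5914
Minimum is at Blue with total 3214 blocks.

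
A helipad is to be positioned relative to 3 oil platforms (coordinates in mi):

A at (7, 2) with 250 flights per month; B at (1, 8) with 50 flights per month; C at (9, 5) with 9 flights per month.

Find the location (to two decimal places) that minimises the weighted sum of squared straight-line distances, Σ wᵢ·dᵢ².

(6.09, 3.06)

The minimiser of Σwᵢ‖p−pᵢ‖² is the weighted centroid p* = (Σwᵢpᵢ)/(Σwᵢ).
Σwᵢ = 309.
Σwᵢxᵢ = 250·7 + 50·1 + 9·9 = 1881.
Σwᵢyᵢ = 250·2 + 50·8 + 9·5 = 945.
x* = 1881/309 = 6.09, y* = 945/309 = 3.06.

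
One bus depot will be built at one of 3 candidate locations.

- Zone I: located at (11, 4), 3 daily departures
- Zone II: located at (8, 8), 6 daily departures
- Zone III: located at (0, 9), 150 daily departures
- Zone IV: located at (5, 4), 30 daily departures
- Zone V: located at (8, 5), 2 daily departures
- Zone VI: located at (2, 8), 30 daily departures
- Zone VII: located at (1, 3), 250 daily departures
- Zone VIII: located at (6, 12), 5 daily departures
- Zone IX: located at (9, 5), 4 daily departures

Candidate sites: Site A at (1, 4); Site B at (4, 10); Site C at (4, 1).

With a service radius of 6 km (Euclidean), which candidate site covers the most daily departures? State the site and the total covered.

Coverage radius r = 6 km; a point is covered iff (Δx)²+(Δy)² ≤ 6² = 36.
  Site A (1, 4): covers {Zone III, Zone IV, Zone VI, Zone VII} → 460
  Site B (4, 10): covers {Zone II, Zone III, Zone VI, Zone VIII} → 191
  Site C (4, 1): covers {Zone IV, Zone V, Zone VII} → 282
Maximum coverage at Site A: 460 daily departures.

Site A, covering 460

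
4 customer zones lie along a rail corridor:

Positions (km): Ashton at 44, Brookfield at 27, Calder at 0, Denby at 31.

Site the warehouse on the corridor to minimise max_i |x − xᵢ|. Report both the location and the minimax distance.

The 1-center on a line is the midpoint of the two extreme points: leftmost at 0, rightmost at 44.
Optimal location = (0 + 44)/2 = 22; maximum distance = (44 − 0)/2 = 22.

location 22, max distance 22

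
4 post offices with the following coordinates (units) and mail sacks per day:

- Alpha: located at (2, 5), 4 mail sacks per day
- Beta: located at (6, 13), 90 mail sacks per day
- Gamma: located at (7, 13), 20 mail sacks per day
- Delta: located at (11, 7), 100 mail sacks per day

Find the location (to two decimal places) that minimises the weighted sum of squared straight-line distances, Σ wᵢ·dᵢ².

The minimiser of Σwᵢ‖p−pᵢ‖² is the weighted centroid p* = (Σwᵢpᵢ)/(Σwᵢ).
Σwᵢ = 214.
Σwᵢxᵢ = 4·2 + 90·6 + 20·7 + 100·11 = 1788.
Σwᵢyᵢ = 4·5 + 90·13 + 20·13 + 100·7 = 2150.
x* = 1788/214 = 8.36, y* = 2150/214 = 10.05.

(8.36, 10.05)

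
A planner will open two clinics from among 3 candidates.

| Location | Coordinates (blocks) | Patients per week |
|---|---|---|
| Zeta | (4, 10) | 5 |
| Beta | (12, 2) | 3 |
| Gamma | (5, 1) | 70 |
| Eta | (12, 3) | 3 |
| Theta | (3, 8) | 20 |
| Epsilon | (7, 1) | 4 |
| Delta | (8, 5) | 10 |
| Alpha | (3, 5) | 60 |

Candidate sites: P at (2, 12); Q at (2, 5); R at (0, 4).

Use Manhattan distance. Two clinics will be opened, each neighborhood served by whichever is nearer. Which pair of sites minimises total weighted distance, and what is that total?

{P, Q}, total 821

Evaluate every pair (each demand assigned to the nearer of the two):
  {P, Q}: total = 821
  {Q, R}: total = 836
  {P, R}: total = 1131
Best pair: {P, Q} with total 821.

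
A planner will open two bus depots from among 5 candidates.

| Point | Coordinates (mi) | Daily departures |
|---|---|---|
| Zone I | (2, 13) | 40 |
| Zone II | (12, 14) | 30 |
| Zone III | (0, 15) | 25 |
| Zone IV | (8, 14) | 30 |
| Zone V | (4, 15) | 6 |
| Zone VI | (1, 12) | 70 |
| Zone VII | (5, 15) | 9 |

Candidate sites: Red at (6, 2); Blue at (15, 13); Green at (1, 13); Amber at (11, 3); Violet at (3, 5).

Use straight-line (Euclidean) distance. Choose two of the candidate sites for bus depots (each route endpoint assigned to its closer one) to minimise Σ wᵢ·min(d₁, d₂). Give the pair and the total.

Evaluate every pair (each demand assigned to the nearer of the two):
  {Blue, Green}: total = 534.8
  {Red, Green}: total = 771.3
  {Green, Amber}: total = 771.3
  {Green, Violet}: total = 771.3
  {Blue, Violet}: total = 1552.2
  {Amber, Violet}: total = 1885.4
  {Red, Violet}: total = 1935.9
  {Red, Blue}: total = 2074.6
  {Blue, Amber}: total = 2305.9
  {Red, Amber}: total = 2478.4
Best pair: {Blue, Green} with total 534.8.

{Blue, Green}, total 534.8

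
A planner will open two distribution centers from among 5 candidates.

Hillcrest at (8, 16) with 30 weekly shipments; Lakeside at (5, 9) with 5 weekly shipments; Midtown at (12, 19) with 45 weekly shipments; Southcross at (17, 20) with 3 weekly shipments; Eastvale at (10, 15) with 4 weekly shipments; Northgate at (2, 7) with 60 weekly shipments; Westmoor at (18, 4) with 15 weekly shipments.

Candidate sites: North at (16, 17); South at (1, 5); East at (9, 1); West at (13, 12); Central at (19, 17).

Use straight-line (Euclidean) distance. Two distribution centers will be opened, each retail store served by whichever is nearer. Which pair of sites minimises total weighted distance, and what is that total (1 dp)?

Evaluate every pair (each demand assigned to the nearer of the two):
  {North, South}: total = 837.6
  {South, West}: total = 858.1
  {South, Central}: total = 1064.7
  {North, East}: total = 1218.1
  {East, West}: total = 1291.5
  {North, West}: total = 1329.0
  {East, Central}: total = 1446.9
  {West, Central}: total = 1447.3
  {South, East}: total = 1612.8
  {North, Central}: total = 1773.8
Best pair: {North, South} with total 837.6.

{North, South}, total 837.6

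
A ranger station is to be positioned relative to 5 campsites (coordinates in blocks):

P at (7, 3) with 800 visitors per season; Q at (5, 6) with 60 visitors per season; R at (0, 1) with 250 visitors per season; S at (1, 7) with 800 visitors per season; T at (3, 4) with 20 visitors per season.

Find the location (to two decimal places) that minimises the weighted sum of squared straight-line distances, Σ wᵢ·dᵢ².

(3.50, 4.50)

The minimiser of Σwᵢ‖p−pᵢ‖² is the weighted centroid p* = (Σwᵢpᵢ)/(Σwᵢ).
Σwᵢ = 1930.
Σwᵢxᵢ = 800·7 + 60·5 + 250·0 + 800·1 + 20·3 = 6760.
Σwᵢyᵢ = 800·3 + 60·6 + 250·1 + 800·7 + 20·4 = 8690.
x* = 6760/1930 = 3.50, y* = 8690/1930 = 4.50.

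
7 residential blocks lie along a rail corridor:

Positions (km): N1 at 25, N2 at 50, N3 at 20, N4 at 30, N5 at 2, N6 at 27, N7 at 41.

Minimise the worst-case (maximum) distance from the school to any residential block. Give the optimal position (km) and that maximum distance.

The 1-center on a line is the midpoint of the two extreme points: leftmost at 2, rightmost at 50.
Optimal location = (2 + 50)/2 = 26; maximum distance = (50 − 2)/2 = 24.

location 26, max distance 24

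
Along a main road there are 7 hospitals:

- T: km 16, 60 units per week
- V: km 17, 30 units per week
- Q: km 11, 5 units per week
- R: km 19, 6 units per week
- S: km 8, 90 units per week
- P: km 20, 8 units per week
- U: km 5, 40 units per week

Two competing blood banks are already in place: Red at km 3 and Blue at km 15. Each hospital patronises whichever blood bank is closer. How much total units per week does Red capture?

130

The indifferent point is the midpoint (3+15)/2 = 9; hospitals left of it (closer to Red at 3) go to Red, those right go to Blue.
  U at 5 (w=40) → Red
  S at 8 (w=90) → Red
  Q at 11 (w=5) → Blue
  T at 16 (w=60) → Blue
  V at 17 (w=30) → Blue
  R at 19 (w=6) → Blue
  P at 20 (w=8) → Blue
Red captures 130; Blue captures 109.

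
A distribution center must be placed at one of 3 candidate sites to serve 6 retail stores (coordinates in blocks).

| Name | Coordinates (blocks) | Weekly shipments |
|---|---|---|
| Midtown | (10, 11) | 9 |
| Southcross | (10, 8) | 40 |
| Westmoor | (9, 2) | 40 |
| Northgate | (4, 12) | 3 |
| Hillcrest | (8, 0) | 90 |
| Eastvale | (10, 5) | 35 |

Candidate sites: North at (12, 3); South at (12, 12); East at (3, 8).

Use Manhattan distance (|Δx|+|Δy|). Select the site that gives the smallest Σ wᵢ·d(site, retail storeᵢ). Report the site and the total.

North, total 1351 blocks

Total weighted distance at each candidate:
  North (12, 3): total = 1351
  South (12, 12): total = 2566
  East (3, 8): total = 2385
Minimum is at North with total 1351 blocks.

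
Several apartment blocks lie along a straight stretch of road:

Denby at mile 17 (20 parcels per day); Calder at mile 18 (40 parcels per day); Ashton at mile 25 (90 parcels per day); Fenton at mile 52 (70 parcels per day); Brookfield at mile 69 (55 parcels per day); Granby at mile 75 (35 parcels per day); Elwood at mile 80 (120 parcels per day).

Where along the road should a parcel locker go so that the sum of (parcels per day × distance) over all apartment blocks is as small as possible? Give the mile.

x = 52

For a sum of weighted absolute distances on a line, the optimum is the weighted median (not the mean). Total weight W = 430; half-weight = 215.
Sort by position and accumulate weight:
  mile 17 (Denby, w=20) → cum 20
  mile 18 (Calder, w=40) → cum 60
  mile 25 (Ashton, w=90) → cum 150
  mile 52 (Fenton, w=70) → cum 220  ≥ 215 → median here
  mile 69 (Brookfield, w=55) → cum 275
  mile 75 (Granby, w=35) → cum 310
  mile 80 (Elwood, w=120) → cum 430
Optimal location: mile 52.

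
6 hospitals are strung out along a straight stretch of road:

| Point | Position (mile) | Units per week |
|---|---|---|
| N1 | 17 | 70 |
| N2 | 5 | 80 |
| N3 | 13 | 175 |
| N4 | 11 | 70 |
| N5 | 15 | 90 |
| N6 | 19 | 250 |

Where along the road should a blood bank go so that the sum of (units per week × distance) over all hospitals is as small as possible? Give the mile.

x = 15

For a sum of weighted absolute distances on a line, the optimum is the weighted median (not the mean). Total weight W = 735; half-weight = 367.5.
Sort by position and accumulate weight:
  mile 5 (N2, w=80) → cum 80
  mile 11 (N4, w=70) → cum 150
  mile 13 (N3, w=175) → cum 325
  mile 15 (N5, w=90) → cum 415  ≥ 367.5 → median here
  mile 17 (N1, w=70) → cum 485
  mile 19 (N6, w=250) → cum 735
Optimal location: mile 15.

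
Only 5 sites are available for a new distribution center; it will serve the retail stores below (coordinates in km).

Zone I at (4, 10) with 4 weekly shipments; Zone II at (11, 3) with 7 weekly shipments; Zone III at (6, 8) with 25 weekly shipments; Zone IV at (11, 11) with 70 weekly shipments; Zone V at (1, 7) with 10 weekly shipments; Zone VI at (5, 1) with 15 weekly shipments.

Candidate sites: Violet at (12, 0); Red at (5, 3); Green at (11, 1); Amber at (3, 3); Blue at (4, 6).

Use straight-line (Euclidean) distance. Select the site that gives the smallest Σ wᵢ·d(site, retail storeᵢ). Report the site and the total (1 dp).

Blue, total 850.3 km

Total weighted distance at each candidate:
  Violet (12, 0): total = 1333.0
  Red (5, 3): total = 984.3
  Green (11, 1): total = 1181.3
  Amber (3, 3): total = 1109.2
  Blue (4, 6): total = 850.3
Minimum is at Blue with total 850.3 km.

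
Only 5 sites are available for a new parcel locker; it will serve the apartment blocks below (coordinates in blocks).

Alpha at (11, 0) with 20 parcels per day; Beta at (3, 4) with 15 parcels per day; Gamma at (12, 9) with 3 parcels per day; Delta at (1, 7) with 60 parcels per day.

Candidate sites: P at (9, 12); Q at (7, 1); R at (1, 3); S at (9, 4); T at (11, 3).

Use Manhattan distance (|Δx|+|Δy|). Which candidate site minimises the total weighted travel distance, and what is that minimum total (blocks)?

R, total 596 blocks

Total weighted distance at each candidate:
  P (9, 12): total = 1288
  Q (7, 1): total = 964
  R (1, 3): total = 596
  S (9, 4): total = 894
  T (11, 3): total = 1056
Minimum is at R with total 596 blocks.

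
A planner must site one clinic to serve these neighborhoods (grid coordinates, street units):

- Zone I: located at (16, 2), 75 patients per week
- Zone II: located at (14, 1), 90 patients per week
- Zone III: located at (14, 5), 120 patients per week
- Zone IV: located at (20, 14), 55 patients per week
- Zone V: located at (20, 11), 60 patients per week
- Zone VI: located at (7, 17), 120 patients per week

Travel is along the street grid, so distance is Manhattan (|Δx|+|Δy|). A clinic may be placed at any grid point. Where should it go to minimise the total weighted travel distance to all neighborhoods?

Manhattan distance separates: Σwᵢ(|x−xᵢ|+|y−yᵢ|) = Σwᵢ|x−xᵢ| + Σwᵢ|y−yᵢ|, so x and y are optimised independently as 1-D weighted medians.
Total weight W = 520; half = 260.
x-coordinate, sorted with cumulative weight:
  x=7 (Zone VI, w=120) cum 120
  x=14 (Zone II, w=90) cum 210
  x=14 (Zone III, w=120) cum 330  ← median
  x=16 (Zone I, w=75) cum 405
  x=20 (Zone IV, w=55) cum 460
  x=20 (Zone V, w=60) cum 520
⇒ x* = 14
y-coordinate, sorted with cumulative weight:
  y=1 (Zone II, w=90) cum 90
  y=2 (Zone I, w=75) cum 165
  y=5 (Zone III, w=120) cum 285  ← median
  y=11 (Zone V, w=60) cum 345
  y=14 (Zone IV, w=55) cum 400
  y=17 (Zone VI, w=120) cum 520
⇒ y* = 5

(14, 5)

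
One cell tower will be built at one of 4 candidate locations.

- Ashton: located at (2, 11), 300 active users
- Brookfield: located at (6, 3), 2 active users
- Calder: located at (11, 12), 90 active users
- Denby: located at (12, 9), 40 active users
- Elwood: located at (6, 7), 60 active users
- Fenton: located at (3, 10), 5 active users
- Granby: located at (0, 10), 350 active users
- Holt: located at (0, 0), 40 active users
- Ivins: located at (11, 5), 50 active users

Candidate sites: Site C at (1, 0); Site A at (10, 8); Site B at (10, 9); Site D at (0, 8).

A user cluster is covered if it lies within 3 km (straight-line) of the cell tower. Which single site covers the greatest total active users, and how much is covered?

Coverage radius r = 3 km; a point is covered iff (Δx)²+(Δy)² ≤ 3² = 9.
  Site C (1, 0): covers {Holt} → 40
  Site A (10, 8): covers {Denby} → 40
  Site B (10, 9): covers {Denby} → 40
  Site D (0, 8): covers {Granby} → 350
Maximum coverage at Site D: 350 active users.

Site D, covering 350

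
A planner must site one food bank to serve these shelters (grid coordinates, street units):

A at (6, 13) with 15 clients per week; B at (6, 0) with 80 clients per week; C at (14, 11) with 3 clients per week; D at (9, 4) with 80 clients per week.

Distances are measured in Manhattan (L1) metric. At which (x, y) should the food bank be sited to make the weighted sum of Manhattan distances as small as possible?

Manhattan distance separates: Σwᵢ(|x−xᵢ|+|y−yᵢ|) = Σwᵢ|x−xᵢ| + Σwᵢ|y−yᵢ|, so x and y are optimised independently as 1-D weighted medians.
Total weight W = 178; half = 89.
x-coordinate, sorted with cumulative weight:
  x=6 (A, w=15) cum 15
  x=6 (B, w=80) cum 95  ← median
  x=9 (D, w=80) cum 175
  x=14 (C, w=3) cum 178
⇒ x* = 6
y-coordinate, sorted with cumulative weight:
  y=0 (B, w=80) cum 80
  y=4 (D, w=80) cum 160  ← median
  y=11 (C, w=3) cum 163
  y=13 (A, w=15) cum 178
⇒ y* = 4

(6, 4)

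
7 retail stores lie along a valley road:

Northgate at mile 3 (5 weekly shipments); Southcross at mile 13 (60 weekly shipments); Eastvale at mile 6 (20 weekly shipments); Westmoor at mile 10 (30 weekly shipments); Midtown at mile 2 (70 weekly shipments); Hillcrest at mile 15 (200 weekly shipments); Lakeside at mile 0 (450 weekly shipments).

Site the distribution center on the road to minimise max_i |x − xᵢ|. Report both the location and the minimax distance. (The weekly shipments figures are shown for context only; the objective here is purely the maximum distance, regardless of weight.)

location 7.5, max distance 7.5

The 1-center on a line is the midpoint of the two extreme points: leftmost at 0, rightmost at 15.
Optimal location = (0 + 15)/2 = 7.5; maximum distance = (15 − 0)/2 = 7.5.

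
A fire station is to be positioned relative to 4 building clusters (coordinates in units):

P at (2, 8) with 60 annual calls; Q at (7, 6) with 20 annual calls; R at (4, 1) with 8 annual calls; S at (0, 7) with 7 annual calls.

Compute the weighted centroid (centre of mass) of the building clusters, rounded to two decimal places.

The minimiser of Σwᵢ‖p−pᵢ‖² is the weighted centroid p* = (Σwᵢpᵢ)/(Σwᵢ).
Σwᵢ = 95.
Σwᵢxᵢ = 60·2 + 20·7 + 8·4 + 7·0 = 292.
Σwᵢyᵢ = 60·8 + 20·6 + 8·1 + 7·7 = 657.
x* = 292/95 = 3.07, y* = 657/95 = 6.92.

(3.07, 6.92)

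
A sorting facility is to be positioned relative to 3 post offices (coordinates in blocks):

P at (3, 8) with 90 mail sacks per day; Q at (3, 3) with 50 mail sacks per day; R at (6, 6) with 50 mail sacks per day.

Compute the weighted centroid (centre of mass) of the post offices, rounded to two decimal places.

(3.79, 6.16)

The minimiser of Σwᵢ‖p−pᵢ‖² is the weighted centroid p* = (Σwᵢpᵢ)/(Σwᵢ).
Σwᵢ = 190.
Σwᵢxᵢ = 90·3 + 50·3 + 50·6 = 720.
Σwᵢyᵢ = 90·8 + 50·3 + 50·6 = 1170.
x* = 720/190 = 3.79, y* = 1170/190 = 6.16.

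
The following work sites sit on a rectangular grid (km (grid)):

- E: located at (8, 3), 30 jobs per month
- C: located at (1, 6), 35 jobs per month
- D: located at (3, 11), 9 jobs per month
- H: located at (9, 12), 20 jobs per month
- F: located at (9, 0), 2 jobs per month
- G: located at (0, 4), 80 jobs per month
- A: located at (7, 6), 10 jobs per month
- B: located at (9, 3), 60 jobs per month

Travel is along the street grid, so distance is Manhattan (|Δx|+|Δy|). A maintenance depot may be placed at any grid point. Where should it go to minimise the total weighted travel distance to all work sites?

(3, 4)

Manhattan distance separates: Σwᵢ(|x−xᵢ|+|y−yᵢ|) = Σwᵢ|x−xᵢ| + Σwᵢ|y−yᵢ|, so x and y are optimised independently as 1-D weighted medians.
Total weight W = 246; half = 123.
x-coordinate, sorted with cumulative weight:
  x=0 (G, w=80) cum 80
  x=1 (C, w=35) cum 115
  x=3 (D, w=9) cum 124  ← median
  x=7 (A, w=10) cum 134
  x=8 (E, w=30) cum 164
  x=9 (H, w=20) cum 184
  x=9 (F, w=2) cum 186
  x=9 (B, w=60) cum 246
⇒ x* = 3
y-coordinate, sorted with cumulative weight:
  y=0 (F, w=2) cum 2
  y=3 (E, w=30) cum 32
  y=3 (B, w=60) cum 92
  y=4 (G, w=80) cum 172  ← median
  y=6 (C, w=35) cum 207
  y=6 (A, w=10) cum 217
  y=11 (D, w=9) cum 226
  y=12 (H, w=20) cum 246
⇒ y* = 4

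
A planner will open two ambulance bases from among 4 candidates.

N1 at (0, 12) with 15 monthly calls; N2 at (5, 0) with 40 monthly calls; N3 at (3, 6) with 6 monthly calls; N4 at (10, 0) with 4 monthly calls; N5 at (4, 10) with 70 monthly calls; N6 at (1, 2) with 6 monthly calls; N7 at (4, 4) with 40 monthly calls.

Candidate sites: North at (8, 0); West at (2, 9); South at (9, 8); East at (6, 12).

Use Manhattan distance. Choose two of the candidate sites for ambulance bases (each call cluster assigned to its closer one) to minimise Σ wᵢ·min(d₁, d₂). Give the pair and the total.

{North, West}, total 765

Evaluate every pair (each demand assigned to the nearer of the two):
  {North, West}: total = 765
  {North, East}: total = 926
  {West, South}: total = 1153
  {West, East}: total = 1181
  {North, South}: total = 1235
  {South, East}: total = 1378
Best pair: {North, West} with total 765.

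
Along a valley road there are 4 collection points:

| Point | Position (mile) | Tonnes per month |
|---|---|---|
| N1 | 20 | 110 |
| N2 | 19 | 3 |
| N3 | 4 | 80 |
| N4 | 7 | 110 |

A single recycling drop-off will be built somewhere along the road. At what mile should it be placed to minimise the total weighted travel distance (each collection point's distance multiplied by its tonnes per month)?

For a sum of weighted absolute distances on a line, the optimum is the weighted median (not the mean). Total weight W = 303; half-weight = 151.5.
Sort by position and accumulate weight:
  mile 4 (N3, w=80) → cum 80
  mile 7 (N4, w=110) → cum 190  ≥ 151.5 → median here
  mile 19 (N2, w=3) → cum 193
  mile 20 (N1, w=110) → cum 303
Optimal location: mile 7.

x = 7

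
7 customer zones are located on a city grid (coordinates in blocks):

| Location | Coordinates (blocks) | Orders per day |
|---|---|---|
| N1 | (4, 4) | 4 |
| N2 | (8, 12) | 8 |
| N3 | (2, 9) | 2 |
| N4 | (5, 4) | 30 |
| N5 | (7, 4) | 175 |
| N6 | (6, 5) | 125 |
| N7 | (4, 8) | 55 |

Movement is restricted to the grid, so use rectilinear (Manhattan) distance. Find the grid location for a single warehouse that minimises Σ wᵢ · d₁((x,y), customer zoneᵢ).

Manhattan distance separates: Σwᵢ(|x−xᵢ|+|y−yᵢ|) = Σwᵢ|x−xᵢ| + Σwᵢ|y−yᵢ|, so x and y are optimised independently as 1-D weighted medians.
Total weight W = 399; half = 199.5.
x-coordinate, sorted with cumulative weight:
  x=2 (N3, w=2) cum 2
  x=4 (N1, w=4) cum 6
  x=4 (N7, w=55) cum 61
  x=5 (N4, w=30) cum 91
  x=6 (N6, w=125) cum 216  ← median
  x=7 (N5, w=175) cum 391
  x=8 (N2, w=8) cum 399
⇒ x* = 6
y-coordinate, sorted with cumulative weight:
  y=4 (N1, w=4) cum 4
  y=4 (N4, w=30) cum 34
  y=4 (N5, w=175) cum 209  ← median
  y=5 (N6, w=125) cum 334
  y=8 (N7, w=55) cum 389
  y=9 (N3, w=2) cum 391
  y=12 (N2, w=8) cum 399
⇒ y* = 4

(6, 4)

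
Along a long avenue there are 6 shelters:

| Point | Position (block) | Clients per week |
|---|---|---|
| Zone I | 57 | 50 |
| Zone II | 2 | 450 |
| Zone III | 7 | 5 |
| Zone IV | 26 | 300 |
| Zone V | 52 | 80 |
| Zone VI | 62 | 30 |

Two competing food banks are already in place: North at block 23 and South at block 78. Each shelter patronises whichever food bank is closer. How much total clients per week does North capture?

755

The indifferent point is the midpoint (23+78)/2 = 50.5; shelters left of it (closer to North at 23) go to North, those right go to South.
  Zone II at 2 (w=450) → North
  Zone III at 7 (w=5) → North
  Zone IV at 26 (w=300) → North
  Zone V at 52 (w=80) → South
  Zone I at 57 (w=50) → South
  Zone VI at 62 (w=30) → South
North captures 755; South captures 160.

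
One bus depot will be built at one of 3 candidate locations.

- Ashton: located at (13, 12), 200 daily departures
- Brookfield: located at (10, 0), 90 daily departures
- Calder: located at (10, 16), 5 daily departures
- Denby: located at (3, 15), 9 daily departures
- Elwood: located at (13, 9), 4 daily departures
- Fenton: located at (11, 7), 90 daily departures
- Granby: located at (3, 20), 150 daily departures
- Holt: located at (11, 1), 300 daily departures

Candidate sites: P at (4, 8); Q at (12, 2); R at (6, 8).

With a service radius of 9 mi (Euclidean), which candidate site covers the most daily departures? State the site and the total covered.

Coverage radius r = 9 mi; a point is covered iff (Δx)²+(Δy)² ≤ 9² = 81.
  P (4, 8): covers {Denby, Fenton} → 99
  Q (12, 2): covers {Brookfield, Elwood, Fenton, Holt} → 484
  R (6, 8): covers {Ashton, Brookfield, Calder, Denby, Elwood, Fenton, Holt} → 698
Maximum coverage at R: 698 daily departures.

R, covering 698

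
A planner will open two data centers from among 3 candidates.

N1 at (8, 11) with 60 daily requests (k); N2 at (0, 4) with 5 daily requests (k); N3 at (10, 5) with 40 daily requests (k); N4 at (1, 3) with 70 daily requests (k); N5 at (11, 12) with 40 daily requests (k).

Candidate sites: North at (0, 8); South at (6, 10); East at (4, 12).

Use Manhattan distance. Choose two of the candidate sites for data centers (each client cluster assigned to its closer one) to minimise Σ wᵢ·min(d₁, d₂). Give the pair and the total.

Evaluate every pair (each demand assigned to the nearer of the two):
  {North, South}: total = 1260
  {North, East}: total = 1540
  {South, East}: total = 1720
Best pair: {North, South} with total 1260.

{North, South}, total 1260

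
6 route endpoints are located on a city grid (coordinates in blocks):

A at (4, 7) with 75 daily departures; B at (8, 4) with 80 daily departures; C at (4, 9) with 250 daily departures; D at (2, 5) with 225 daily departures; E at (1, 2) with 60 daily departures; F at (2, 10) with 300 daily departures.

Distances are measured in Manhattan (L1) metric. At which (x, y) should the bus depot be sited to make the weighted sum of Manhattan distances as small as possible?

Manhattan distance separates: Σwᵢ(|x−xᵢ|+|y−yᵢ|) = Σwᵢ|x−xᵢ| + Σwᵢ|y−yᵢ|, so x and y are optimised independently as 1-D weighted medians.
Total weight W = 990; half = 495.
x-coordinate, sorted with cumulative weight:
  x=1 (E, w=60) cum 60
  x=2 (D, w=225) cum 285
  x=2 (F, w=300) cum 585  ← median
  x=4 (A, w=75) cum 660
  x=4 (C, w=250) cum 910
  x=8 (B, w=80) cum 990
⇒ x* = 2
y-coordinate, sorted with cumulative weight:
  y=2 (E, w=60) cum 60
  y=4 (B, w=80) cum 140
  y=5 (D, w=225) cum 365
  y=7 (A, w=75) cum 440
  y=9 (C, w=250) cum 690  ← median
  y=10 (F, w=300) cum 990
⇒ y* = 9

(2, 9)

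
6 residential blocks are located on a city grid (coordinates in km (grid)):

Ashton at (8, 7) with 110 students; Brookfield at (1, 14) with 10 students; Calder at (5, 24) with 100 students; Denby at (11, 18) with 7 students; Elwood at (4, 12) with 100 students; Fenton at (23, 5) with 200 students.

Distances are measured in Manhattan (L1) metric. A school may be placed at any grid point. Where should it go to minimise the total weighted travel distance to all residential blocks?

(8, 7)

Manhattan distance separates: Σwᵢ(|x−xᵢ|+|y−yᵢ|) = Σwᵢ|x−xᵢ| + Σwᵢ|y−yᵢ|, so x and y are optimised independently as 1-D weighted medians.
Total weight W = 527; half = 263.5.
x-coordinate, sorted with cumulative weight:
  x=1 (Brookfield, w=10) cum 10
  x=4 (Elwood, w=100) cum 110
  x=5 (Calder, w=100) cum 210
  x=8 (Ashton, w=110) cum 320  ← median
  x=11 (Denby, w=7) cum 327
  x=23 (Fenton, w=200) cum 527
⇒ x* = 8
y-coordinate, sorted with cumulative weight:
  y=5 (Fenton, w=200) cum 200
  y=7 (Ashton, w=110) cum 310  ← median
  y=12 (Elwood, w=100) cum 410
  y=14 (Brookfield, w=10) cum 420
  y=18 (Denby, w=7) cum 427
  y=24 (Calder, w=100) cum 527
⇒ y* = 7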